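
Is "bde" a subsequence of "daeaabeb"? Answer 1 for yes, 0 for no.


Check if "bde" is a subsequence of "daeaabeb"
Greedy scan:
  Position 0 ('d'): no match needed
  Position 1 ('a'): no match needed
  Position 2 ('e'): no match needed
  Position 3 ('a'): no match needed
  Position 4 ('a'): no match needed
  Position 5 ('b'): matches sub[0] = 'b'
  Position 6 ('e'): no match needed
  Position 7 ('b'): no match needed
Only matched 1/3 characters => not a subsequence

0


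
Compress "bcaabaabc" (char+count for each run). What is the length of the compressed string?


Input: bcaabaabc
Runs:
  'b' x 1 => "b1"
  'c' x 1 => "c1"
  'a' x 2 => "a2"
  'b' x 1 => "b1"
  'a' x 2 => "a2"
  'b' x 1 => "b1"
  'c' x 1 => "c1"
Compressed: "b1c1a2b1a2b1c1"
Compressed length: 14

14


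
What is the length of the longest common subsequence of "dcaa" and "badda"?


LCS of "dcaa" and "badda"
DP table:
           b    a    d    d    a
      0    0    0    0    0    0
  d   0    0    0    1    1    1
  c   0    0    0    1    1    1
  a   0    0    1    1    1    2
  a   0    0    1    1    1    2
LCS length = dp[4][5] = 2

2


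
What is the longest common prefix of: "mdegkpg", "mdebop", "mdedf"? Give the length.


Words: mdegkpg, mdebop, mdedf
  Position 0: all 'm' => match
  Position 1: all 'd' => match
  Position 2: all 'e' => match
  Position 3: ('g', 'b', 'd') => mismatch, stop
LCP = "mde" (length 3)

3


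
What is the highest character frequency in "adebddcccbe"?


Input: adebddcccbe
Character counts:
  'a': 1
  'b': 2
  'c': 3
  'd': 3
  'e': 2
Maximum frequency: 3

3


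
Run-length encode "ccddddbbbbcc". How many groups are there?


Input: ccddddbbbbcc
Scanning for consecutive runs:
  Group 1: 'c' x 2 (positions 0-1)
  Group 2: 'd' x 4 (positions 2-5)
  Group 3: 'b' x 4 (positions 6-9)
  Group 4: 'c' x 2 (positions 10-11)
Total groups: 4

4


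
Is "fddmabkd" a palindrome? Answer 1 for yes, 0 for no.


Input: fddmabkd
Reversed: dkbamddf
  Compare pos 0 ('f') with pos 7 ('d'): MISMATCH
  Compare pos 1 ('d') with pos 6 ('k'): MISMATCH
  Compare pos 2 ('d') with pos 5 ('b'): MISMATCH
  Compare pos 3 ('m') with pos 4 ('a'): MISMATCH
Result: not a palindrome

0


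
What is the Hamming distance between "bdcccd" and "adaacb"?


Comparing "bdcccd" and "adaacb" position by position:
  Position 0: 'b' vs 'a' => differ
  Position 1: 'd' vs 'd' => same
  Position 2: 'c' vs 'a' => differ
  Position 3: 'c' vs 'a' => differ
  Position 4: 'c' vs 'c' => same
  Position 5: 'd' vs 'b' => differ
Total differences (Hamming distance): 4

4


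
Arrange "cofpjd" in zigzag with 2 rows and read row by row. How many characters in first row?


Zigzag "cofpjd" into 2 rows:
Placing characters:
  'c' => row 0
  'o' => row 1
  'f' => row 0
  'p' => row 1
  'j' => row 0
  'd' => row 1
Rows:
  Row 0: "cfj"
  Row 1: "opd"
First row length: 3

3


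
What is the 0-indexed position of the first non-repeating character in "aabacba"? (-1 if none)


Input: aabacba
Character frequencies:
  'a': 4
  'b': 2
  'c': 1
Scanning left to right for freq == 1:
  Position 0 ('a'): freq=4, skip
  Position 1 ('a'): freq=4, skip
  Position 2 ('b'): freq=2, skip
  Position 3 ('a'): freq=4, skip
  Position 4 ('c'): unique! => answer = 4

4


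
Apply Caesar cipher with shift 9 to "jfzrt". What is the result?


Caesar cipher: shift "jfzrt" by 9
  'j' (pos 9) + 9 = pos 18 = 's'
  'f' (pos 5) + 9 = pos 14 = 'o'
  'z' (pos 25) + 9 = pos 8 = 'i'
  'r' (pos 17) + 9 = pos 0 = 'a'
  't' (pos 19) + 9 = pos 2 = 'c'
Result: soiac

soiac


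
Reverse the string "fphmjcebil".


Input: fphmjcebil
Reading characters right to left:
  Position 9: 'l'
  Position 8: 'i'
  Position 7: 'b'
  Position 6: 'e'
  Position 5: 'c'
  Position 4: 'j'
  Position 3: 'm'
  Position 2: 'h'
  Position 1: 'p'
  Position 0: 'f'
Reversed: libecjmhpf

libecjmhpf


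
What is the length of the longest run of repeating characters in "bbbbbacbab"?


Input: "bbbbbacbab"
Scanning for longest run:
  Position 1 ('b'): continues run of 'b', length=2
  Position 2 ('b'): continues run of 'b', length=3
  Position 3 ('b'): continues run of 'b', length=4
  Position 4 ('b'): continues run of 'b', length=5
  Position 5 ('a'): new char, reset run to 1
  Position 6 ('c'): new char, reset run to 1
  Position 7 ('b'): new char, reset run to 1
  Position 8 ('a'): new char, reset run to 1
  Position 9 ('b'): new char, reset run to 1
Longest run: 'b' with length 5

5


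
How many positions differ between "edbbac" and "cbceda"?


Comparing "edbbac" and "cbceda" position by position:
  Position 0: 'e' vs 'c' => DIFFER
  Position 1: 'd' vs 'b' => DIFFER
  Position 2: 'b' vs 'c' => DIFFER
  Position 3: 'b' vs 'e' => DIFFER
  Position 4: 'a' vs 'd' => DIFFER
  Position 5: 'c' vs 'a' => DIFFER
Positions that differ: 6

6


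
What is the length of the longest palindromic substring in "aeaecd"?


Input: "aeaecd"
Checking substrings for palindromes:
  [0:3] "aea" (len 3) => palindrome
  [1:4] "eae" (len 3) => palindrome
Longest palindromic substring: "aea" with length 3

3


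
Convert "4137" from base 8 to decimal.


Input: "4137" in base 8
Positional expansion:
  Digit '4' (value 4) x 8^3 = 2048
  Digit '1' (value 1) x 8^2 = 64
  Digit '3' (value 3) x 8^1 = 24
  Digit '7' (value 7) x 8^0 = 7
Sum = 2143

2143


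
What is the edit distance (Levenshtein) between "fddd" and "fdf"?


Computing edit distance: "fddd" -> "fdf"
DP table:
           f    d    f
      0    1    2    3
  f   1    0    1    2
  d   2    1    0    1
  d   3    2    1    1
  d   4    3    2    2
Edit distance = dp[4][3] = 2

2


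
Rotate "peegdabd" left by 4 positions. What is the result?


Input: "peegdabd", rotate left by 4
First 4 characters: "peeg"
Remaining characters: "dabd"
Concatenate remaining + first: "dabd" + "peeg" = "dabdpeeg"

dabdpeeg


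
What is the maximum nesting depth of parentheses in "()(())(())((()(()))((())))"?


Input: "()(())(())((()(()))((())))"
Tracking depth:
  Position 0 '(': depth becomes 1
  Position 1 ')': depth becomes 0
  Position 2 '(': depth becomes 1
  Position 3 '(': depth becomes 2
  Position 4 ')': depth becomes 1
  Position 5 ')': depth becomes 0
  Position 6 '(': depth becomes 1
  Position 7 '(': depth becomes 2
  Position 8 ')': depth becomes 1
  Position 9 ')': depth becomes 0
  Position 10 '(': depth becomes 1
  Position 11 '(': depth becomes 2
  Position 12 '(': depth becomes 3
  Position 13 ')': depth becomes 2
  Position 14 '(': depth becomes 3
  Position 15 '(': depth becomes 4
  Position 16 ')': depth becomes 3
  Position 17 ')': depth becomes 2
  Position 18 ')': depth becomes 1
  Position 19 '(': depth becomes 2
  Position 20 '(': depth becomes 3
  Position 21 '(': depth becomes 4
  Position 22 ')': depth becomes 3
  Position 23 ')': depth becomes 2
  Position 24 ')': depth becomes 1
  Position 25 ')': depth becomes 0
Maximum depth reached: 4

4


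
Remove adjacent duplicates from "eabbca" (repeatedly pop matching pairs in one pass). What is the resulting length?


Input: eabbca
Stack-based adjacent duplicate removal:
  Read 'e': push. Stack: e
  Read 'a': push. Stack: ea
  Read 'b': push. Stack: eab
  Read 'b': matches stack top 'b' => pop. Stack: ea
  Read 'c': push. Stack: eac
  Read 'a': push. Stack: eaca
Final stack: "eaca" (length 4)

4


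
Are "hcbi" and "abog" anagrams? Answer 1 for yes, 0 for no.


Strings: "hcbi", "abog"
Sorted first:  bchi
Sorted second: abgo
Differ at position 0: 'b' vs 'a' => not anagrams

0


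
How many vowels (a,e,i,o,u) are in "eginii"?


Input: eginii
Checking each character:
  'e' at position 0: vowel (running total: 1)
  'g' at position 1: consonant
  'i' at position 2: vowel (running total: 2)
  'n' at position 3: consonant
  'i' at position 4: vowel (running total: 3)
  'i' at position 5: vowel (running total: 4)
Total vowels: 4

4


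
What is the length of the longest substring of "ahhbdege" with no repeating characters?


Input: "ahhbdege"
Sliding window (track last position of each char):
  Position 0 ('a'): window [0,0] length 1 -- new best
  Position 1 ('h'): window [0,1] length 2 -- new best
  Position 2 ('h'): repeat (last at 1), move window start to 2
  Position 2 ('h'): window [2,2] length 1
  Position 3 ('b'): window [2,3] length 2
  Position 4 ('d'): window [2,4] length 3 -- new best
  Position 5 ('e'): window [2,5] length 4 -- new best
  Position 6 ('g'): window [2,6] length 5 -- new best
  Position 7 ('e'): repeat (last at 5), move window start to 6
  Position 7 ('e'): window [6,7] length 2
Longest substring with no repeats: "hbdeg" with length 5

5


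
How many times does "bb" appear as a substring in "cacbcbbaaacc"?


Searching for "bb" in "cacbcbbaaacc"
Scanning each position:
  Position 0: "ca" => no
  Position 1: "ac" => no
  Position 2: "cb" => no
  Position 3: "bc" => no
  Position 4: "cb" => no
  Position 5: "bb" => MATCH
  Position 6: "ba" => no
  Position 7: "aa" => no
  Position 8: "aa" => no
  Position 9: "ac" => no
  Position 10: "cc" => no
Total occurrences: 1

1


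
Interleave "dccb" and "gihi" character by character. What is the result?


Interleaving "dccb" and "gihi":
  Position 0: 'd' from first, 'g' from second => "dg"
  Position 1: 'c' from first, 'i' from second => "ci"
  Position 2: 'c' from first, 'h' from second => "ch"
  Position 3: 'b' from first, 'i' from second => "bi"
Result: dgcichbi

dgcichbi


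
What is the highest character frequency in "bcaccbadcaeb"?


Input: bcaccbadcaeb
Character counts:
  'a': 3
  'b': 3
  'c': 4
  'd': 1
  'e': 1
Maximum frequency: 4

4


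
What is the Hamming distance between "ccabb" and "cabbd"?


Comparing "ccabb" and "cabbd" position by position:
  Position 0: 'c' vs 'c' => same
  Position 1: 'c' vs 'a' => differ
  Position 2: 'a' vs 'b' => differ
  Position 3: 'b' vs 'b' => same
  Position 4: 'b' vs 'd' => differ
Total differences (Hamming distance): 3

3


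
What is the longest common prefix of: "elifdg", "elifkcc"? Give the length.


Words: elifdg, elifkcc
  Position 0: all 'e' => match
  Position 1: all 'l' => match
  Position 2: all 'i' => match
  Position 3: all 'f' => match
  Position 4: ('d', 'k') => mismatch, stop
LCP = "elif" (length 4)

4


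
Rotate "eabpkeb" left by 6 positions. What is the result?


Input: "eabpkeb", rotate left by 6
First 6 characters: "eabpke"
Remaining characters: "b"
Concatenate remaining + first: "b" + "eabpke" = "beabpke"

beabpke


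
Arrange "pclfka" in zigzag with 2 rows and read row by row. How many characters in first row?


Zigzag "pclfka" into 2 rows:
Placing characters:
  'p' => row 0
  'c' => row 1
  'l' => row 0
  'f' => row 1
  'k' => row 0
  'a' => row 1
Rows:
  Row 0: "plk"
  Row 1: "cfa"
First row length: 3

3


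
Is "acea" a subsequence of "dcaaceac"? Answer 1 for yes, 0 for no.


Check if "acea" is a subsequence of "dcaaceac"
Greedy scan:
  Position 0 ('d'): no match needed
  Position 1 ('c'): no match needed
  Position 2 ('a'): matches sub[0] = 'a'
  Position 3 ('a'): no match needed
  Position 4 ('c'): matches sub[1] = 'c'
  Position 5 ('e'): matches sub[2] = 'e'
  Position 6 ('a'): matches sub[3] = 'a'
  Position 7 ('c'): no match needed
All 4 characters matched => is a subsequence

1


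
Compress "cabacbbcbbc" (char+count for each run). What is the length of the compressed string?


Input: cabacbbcbbc
Runs:
  'c' x 1 => "c1"
  'a' x 1 => "a1"
  'b' x 1 => "b1"
  'a' x 1 => "a1"
  'c' x 1 => "c1"
  'b' x 2 => "b2"
  'c' x 1 => "c1"
  'b' x 2 => "b2"
  'c' x 1 => "c1"
Compressed: "c1a1b1a1c1b2c1b2c1"
Compressed length: 18

18


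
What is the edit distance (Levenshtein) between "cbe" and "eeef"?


Computing edit distance: "cbe" -> "eeef"
DP table:
           e    e    e    f
      0    1    2    3    4
  c   1    1    2    3    4
  b   2    2    2    3    4
  e   3    2    2    2    3
Edit distance = dp[3][4] = 3

3


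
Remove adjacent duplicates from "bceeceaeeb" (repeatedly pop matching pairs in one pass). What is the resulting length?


Input: bceeceaeeb
Stack-based adjacent duplicate removal:
  Read 'b': push. Stack: b
  Read 'c': push. Stack: bc
  Read 'e': push. Stack: bce
  Read 'e': matches stack top 'e' => pop. Stack: bc
  Read 'c': matches stack top 'c' => pop. Stack: b
  Read 'e': push. Stack: be
  Read 'a': push. Stack: bea
  Read 'e': push. Stack: beae
  Read 'e': matches stack top 'e' => pop. Stack: bea
  Read 'b': push. Stack: beab
Final stack: "beab" (length 4)

4


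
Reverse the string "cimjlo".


Input: cimjlo
Reading characters right to left:
  Position 5: 'o'
  Position 4: 'l'
  Position 3: 'j'
  Position 2: 'm'
  Position 1: 'i'
  Position 0: 'c'
Reversed: oljmic

oljmic


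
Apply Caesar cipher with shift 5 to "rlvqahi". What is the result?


Caesar cipher: shift "rlvqahi" by 5
  'r' (pos 17) + 5 = pos 22 = 'w'
  'l' (pos 11) + 5 = pos 16 = 'q'
  'v' (pos 21) + 5 = pos 0 = 'a'
  'q' (pos 16) + 5 = pos 21 = 'v'
  'a' (pos 0) + 5 = pos 5 = 'f'
  'h' (pos 7) + 5 = pos 12 = 'm'
  'i' (pos 8) + 5 = pos 13 = 'n'
Result: wqavfmn

wqavfmn


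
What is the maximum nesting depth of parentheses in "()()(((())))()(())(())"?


Input: "()()(((())))()(())(())"
Tracking depth:
  Position 0 '(': depth becomes 1
  Position 1 ')': depth becomes 0
  Position 2 '(': depth becomes 1
  Position 3 ')': depth becomes 0
  Position 4 '(': depth becomes 1
  Position 5 '(': depth becomes 2
  Position 6 '(': depth becomes 3
  Position 7 '(': depth becomes 4
  Position 8 ')': depth becomes 3
  Position 9 ')': depth becomes 2
  Position 10 ')': depth becomes 1
  Position 11 ')': depth becomes 0
  Position 12 '(': depth becomes 1
  Position 13 ')': depth becomes 0
  Position 14 '(': depth becomes 1
  Position 15 '(': depth becomes 2
  Position 16 ')': depth becomes 1
  Position 17 ')': depth becomes 0
  Position 18 '(': depth becomes 1
  Position 19 '(': depth becomes 2
  Position 20 ')': depth becomes 1
  Position 21 ')': depth becomes 0
Maximum depth reached: 4

4


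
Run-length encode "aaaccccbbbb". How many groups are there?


Input: aaaccccbbbb
Scanning for consecutive runs:
  Group 1: 'a' x 3 (positions 0-2)
  Group 2: 'c' x 4 (positions 3-6)
  Group 3: 'b' x 4 (positions 7-10)
Total groups: 3

3


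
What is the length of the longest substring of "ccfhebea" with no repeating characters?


Input: "ccfhebea"
Sliding window (track last position of each char):
  Position 0 ('c'): window [0,0] length 1 -- new best
  Position 1 ('c'): repeat (last at 0), move window start to 1
  Position 1 ('c'): window [1,1] length 1
  Position 2 ('f'): window [1,2] length 2 -- new best
  Position 3 ('h'): window [1,3] length 3 -- new best
  Position 4 ('e'): window [1,4] length 4 -- new best
  Position 5 ('b'): window [1,5] length 5 -- new best
  Position 6 ('e'): repeat (last at 4), move window start to 5
  Position 6 ('e'): window [5,6] length 2
  Position 7 ('a'): window [5,7] length 3
Longest substring with no repeats: "cfheb" with length 5

5


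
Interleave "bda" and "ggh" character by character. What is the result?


Interleaving "bda" and "ggh":
  Position 0: 'b' from first, 'g' from second => "bg"
  Position 1: 'd' from first, 'g' from second => "dg"
  Position 2: 'a' from first, 'h' from second => "ah"
Result: bgdgah

bgdgah


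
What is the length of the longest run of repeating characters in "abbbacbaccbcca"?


Input: "abbbacbaccbcca"
Scanning for longest run:
  Position 1 ('b'): new char, reset run to 1
  Position 2 ('b'): continues run of 'b', length=2
  Position 3 ('b'): continues run of 'b', length=3
  Position 4 ('a'): new char, reset run to 1
  Position 5 ('c'): new char, reset run to 1
  Position 6 ('b'): new char, reset run to 1
  Position 7 ('a'): new char, reset run to 1
  Position 8 ('c'): new char, reset run to 1
  Position 9 ('c'): continues run of 'c', length=2
  Position 10 ('b'): new char, reset run to 1
  Position 11 ('c'): new char, reset run to 1
  Position 12 ('c'): continues run of 'c', length=2
  Position 13 ('a'): new char, reset run to 1
Longest run: 'b' with length 3

3


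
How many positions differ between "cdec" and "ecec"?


Comparing "cdec" and "ecec" position by position:
  Position 0: 'c' vs 'e' => DIFFER
  Position 1: 'd' vs 'c' => DIFFER
  Position 2: 'e' vs 'e' => same
  Position 3: 'c' vs 'c' => same
Positions that differ: 2

2


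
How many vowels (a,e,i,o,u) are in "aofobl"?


Input: aofobl
Checking each character:
  'a' at position 0: vowel (running total: 1)
  'o' at position 1: vowel (running total: 2)
  'f' at position 2: consonant
  'o' at position 3: vowel (running total: 3)
  'b' at position 4: consonant
  'l' at position 5: consonant
Total vowels: 3

3


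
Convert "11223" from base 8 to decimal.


Input: "11223" in base 8
Positional expansion:
  Digit '1' (value 1) x 8^4 = 4096
  Digit '1' (value 1) x 8^3 = 512
  Digit '2' (value 2) x 8^2 = 128
  Digit '2' (value 2) x 8^1 = 16
  Digit '3' (value 3) x 8^0 = 3
Sum = 4755

4755


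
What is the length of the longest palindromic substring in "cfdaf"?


Input: "cfdaf"
Checking substrings for palindromes:
  No multi-char palindromic substrings found
Longest palindromic substring: "c" with length 1

1


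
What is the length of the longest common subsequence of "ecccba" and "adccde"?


LCS of "ecccba" and "adccde"
DP table:
           a    d    c    c    d    e
      0    0    0    0    0    0    0
  e   0    0    0    0    0    0    1
  c   0    0    0    1    1    1    1
  c   0    0    0    1    2    2    2
  c   0    0    0    1    2    2    2
  b   0    0    0    1    2    2    2
  a   0    1    1    1    2    2    2
LCS length = dp[6][6] = 2

2


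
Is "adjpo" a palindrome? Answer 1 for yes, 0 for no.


Input: adjpo
Reversed: opjda
  Compare pos 0 ('a') with pos 4 ('o'): MISMATCH
  Compare pos 1 ('d') with pos 3 ('p'): MISMATCH
Result: not a palindrome

0


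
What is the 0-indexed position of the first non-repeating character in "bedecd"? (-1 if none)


Input: bedecd
Character frequencies:
  'b': 1
  'c': 1
  'd': 2
  'e': 2
Scanning left to right for freq == 1:
  Position 0 ('b'): unique! => answer = 0

0


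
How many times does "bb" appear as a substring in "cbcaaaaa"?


Searching for "bb" in "cbcaaaaa"
Scanning each position:
  Position 0: "cb" => no
  Position 1: "bc" => no
  Position 2: "ca" => no
  Position 3: "aa" => no
  Position 4: "aa" => no
  Position 5: "aa" => no
  Position 6: "aa" => no
Total occurrences: 0

0


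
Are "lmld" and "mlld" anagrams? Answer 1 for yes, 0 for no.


Strings: "lmld", "mlld"
Sorted first:  dllm
Sorted second: dllm
Sorted forms match => anagrams

1


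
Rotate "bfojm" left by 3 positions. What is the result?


Input: "bfojm", rotate left by 3
First 3 characters: "bfo"
Remaining characters: "jm"
Concatenate remaining + first: "jm" + "bfo" = "jmbfo"

jmbfo


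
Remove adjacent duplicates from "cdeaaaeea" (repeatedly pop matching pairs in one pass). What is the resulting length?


Input: cdeaaaeea
Stack-based adjacent duplicate removal:
  Read 'c': push. Stack: c
  Read 'd': push. Stack: cd
  Read 'e': push. Stack: cde
  Read 'a': push. Stack: cdea
  Read 'a': matches stack top 'a' => pop. Stack: cde
  Read 'a': push. Stack: cdea
  Read 'e': push. Stack: cdeae
  Read 'e': matches stack top 'e' => pop. Stack: cdea
  Read 'a': matches stack top 'a' => pop. Stack: cde
Final stack: "cde" (length 3)

3


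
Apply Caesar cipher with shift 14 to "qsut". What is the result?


Caesar cipher: shift "qsut" by 14
  'q' (pos 16) + 14 = pos 4 = 'e'
  's' (pos 18) + 14 = pos 6 = 'g'
  'u' (pos 20) + 14 = pos 8 = 'i'
  't' (pos 19) + 14 = pos 7 = 'h'
Result: egih

egih


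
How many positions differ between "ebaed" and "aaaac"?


Comparing "ebaed" and "aaaac" position by position:
  Position 0: 'e' vs 'a' => DIFFER
  Position 1: 'b' vs 'a' => DIFFER
  Position 2: 'a' vs 'a' => same
  Position 3: 'e' vs 'a' => DIFFER
  Position 4: 'd' vs 'c' => DIFFER
Positions that differ: 4

4


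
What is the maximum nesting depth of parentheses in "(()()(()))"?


Input: "(()()(()))"
Tracking depth:
  Position 0 '(': depth becomes 1
  Position 1 '(': depth becomes 2
  Position 2 ')': depth becomes 1
  Position 3 '(': depth becomes 2
  Position 4 ')': depth becomes 1
  Position 5 '(': depth becomes 2
  Position 6 '(': depth becomes 3
  Position 7 ')': depth becomes 2
  Position 8 ')': depth becomes 1
  Position 9 ')': depth becomes 0
Maximum depth reached: 3

3


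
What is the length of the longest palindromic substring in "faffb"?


Input: "faffb"
Checking substrings for palindromes:
  [0:3] "faf" (len 3) => palindrome
  [2:4] "ff" (len 2) => palindrome
Longest palindromic substring: "faf" with length 3

3


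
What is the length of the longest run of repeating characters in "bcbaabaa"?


Input: "bcbaabaa"
Scanning for longest run:
  Position 1 ('c'): new char, reset run to 1
  Position 2 ('b'): new char, reset run to 1
  Position 3 ('a'): new char, reset run to 1
  Position 4 ('a'): continues run of 'a', length=2
  Position 5 ('b'): new char, reset run to 1
  Position 6 ('a'): new char, reset run to 1
  Position 7 ('a'): continues run of 'a', length=2
Longest run: 'a' with length 2

2


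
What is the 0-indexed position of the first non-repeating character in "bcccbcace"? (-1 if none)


Input: bcccbcace
Character frequencies:
  'a': 1
  'b': 2
  'c': 5
  'e': 1
Scanning left to right for freq == 1:
  Position 0 ('b'): freq=2, skip
  Position 1 ('c'): freq=5, skip
  Position 2 ('c'): freq=5, skip
  Position 3 ('c'): freq=5, skip
  Position 4 ('b'): freq=2, skip
  Position 5 ('c'): freq=5, skip
  Position 6 ('a'): unique! => answer = 6

6


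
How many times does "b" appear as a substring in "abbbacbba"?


Searching for "b" in "abbbacbba"
Scanning each position:
  Position 0: "a" => no
  Position 1: "b" => MATCH
  Position 2: "b" => MATCH
  Position 3: "b" => MATCH
  Position 4: "a" => no
  Position 5: "c" => no
  Position 6: "b" => MATCH
  Position 7: "b" => MATCH
  Position 8: "a" => no
Total occurrences: 5

5


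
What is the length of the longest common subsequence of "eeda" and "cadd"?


LCS of "eeda" and "cadd"
DP table:
           c    a    d    d
      0    0    0    0    0
  e   0    0    0    0    0
  e   0    0    0    0    0
  d   0    0    0    1    1
  a   0    0    1    1    1
LCS length = dp[4][4] = 1

1


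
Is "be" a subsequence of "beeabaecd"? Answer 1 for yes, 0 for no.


Check if "be" is a subsequence of "beeabaecd"
Greedy scan:
  Position 0 ('b'): matches sub[0] = 'b'
  Position 1 ('e'): matches sub[1] = 'e'
  Position 2 ('e'): no match needed
  Position 3 ('a'): no match needed
  Position 4 ('b'): no match needed
  Position 5 ('a'): no match needed
  Position 6 ('e'): no match needed
  Position 7 ('c'): no match needed
  Position 8 ('d'): no match needed
All 2 characters matched => is a subsequence

1


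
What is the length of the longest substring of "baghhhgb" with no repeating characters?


Input: "baghhhgb"
Sliding window (track last position of each char):
  Position 0 ('b'): window [0,0] length 1 -- new best
  Position 1 ('a'): window [0,1] length 2 -- new best
  Position 2 ('g'): window [0,2] length 3 -- new best
  Position 3 ('h'): window [0,3] length 4 -- new best
  Position 4 ('h'): repeat (last at 3), move window start to 4
  Position 4 ('h'): window [4,4] length 1
  Position 5 ('h'): repeat (last at 4), move window start to 5
  Position 5 ('h'): window [5,5] length 1
  Position 6 ('g'): window [5,6] length 2
  Position 7 ('b'): window [5,7] length 3
Longest substring with no repeats: "bagh" with length 4

4


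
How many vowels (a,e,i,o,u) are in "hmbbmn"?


Input: hmbbmn
Checking each character:
  'h' at position 0: consonant
  'm' at position 1: consonant
  'b' at position 2: consonant
  'b' at position 3: consonant
  'm' at position 4: consonant
  'n' at position 5: consonant
Total vowels: 0

0


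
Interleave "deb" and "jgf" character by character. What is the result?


Interleaving "deb" and "jgf":
  Position 0: 'd' from first, 'j' from second => "dj"
  Position 1: 'e' from first, 'g' from second => "eg"
  Position 2: 'b' from first, 'f' from second => "bf"
Result: djegbf

djegbf


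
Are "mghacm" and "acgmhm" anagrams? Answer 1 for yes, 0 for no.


Strings: "mghacm", "acgmhm"
Sorted first:  acghmm
Sorted second: acghmm
Sorted forms match => anagrams

1


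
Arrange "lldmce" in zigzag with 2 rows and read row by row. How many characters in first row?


Zigzag "lldmce" into 2 rows:
Placing characters:
  'l' => row 0
  'l' => row 1
  'd' => row 0
  'm' => row 1
  'c' => row 0
  'e' => row 1
Rows:
  Row 0: "ldc"
  Row 1: "lme"
First row length: 3

3


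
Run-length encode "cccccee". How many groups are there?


Input: cccccee
Scanning for consecutive runs:
  Group 1: 'c' x 5 (positions 0-4)
  Group 2: 'e' x 2 (positions 5-6)
Total groups: 2

2


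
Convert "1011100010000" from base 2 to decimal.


Input: "1011100010000" in base 2
Positional expansion:
  Digit '1' (value 1) x 2^12 = 4096
  Digit '0' (value 0) x 2^11 = 0
  Digit '1' (value 1) x 2^10 = 1024
  Digit '1' (value 1) x 2^9 = 512
  Digit '1' (value 1) x 2^8 = 256
  Digit '0' (value 0) x 2^7 = 0
  Digit '0' (value 0) x 2^6 = 0
  Digit '0' (value 0) x 2^5 = 0
  Digit '1' (value 1) x 2^4 = 16
  Digit '0' (value 0) x 2^3 = 0
  Digit '0' (value 0) x 2^2 = 0
  Digit '0' (value 0) x 2^1 = 0
  Digit '0' (value 0) x 2^0 = 0
Sum = 5904

5904


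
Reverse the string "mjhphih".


Input: mjhphih
Reading characters right to left:
  Position 6: 'h'
  Position 5: 'i'
  Position 4: 'h'
  Position 3: 'p'
  Position 2: 'h'
  Position 1: 'j'
  Position 0: 'm'
Reversed: hihphjm

hihphjm


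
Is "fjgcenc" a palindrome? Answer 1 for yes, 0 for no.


Input: fjgcenc
Reversed: cnecgjf
  Compare pos 0 ('f') with pos 6 ('c'): MISMATCH
  Compare pos 1 ('j') with pos 5 ('n'): MISMATCH
  Compare pos 2 ('g') with pos 4 ('e'): MISMATCH
Result: not a palindrome

0


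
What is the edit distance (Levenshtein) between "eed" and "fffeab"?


Computing edit distance: "eed" -> "fffeab"
DP table:
           f    f    f    e    a    b
      0    1    2    3    4    5    6
  e   1    1    2    3    3    4    5
  e   2    2    2    3    3    4    5
  d   3    3    3    3    4    4    5
Edit distance = dp[3][6] = 5

5


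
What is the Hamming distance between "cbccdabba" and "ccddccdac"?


Comparing "cbccdabba" and "ccddccdac" position by position:
  Position 0: 'c' vs 'c' => same
  Position 1: 'b' vs 'c' => differ
  Position 2: 'c' vs 'd' => differ
  Position 3: 'c' vs 'd' => differ
  Position 4: 'd' vs 'c' => differ
  Position 5: 'a' vs 'c' => differ
  Position 6: 'b' vs 'd' => differ
  Position 7: 'b' vs 'a' => differ
  Position 8: 'a' vs 'c' => differ
Total differences (Hamming distance): 8

8


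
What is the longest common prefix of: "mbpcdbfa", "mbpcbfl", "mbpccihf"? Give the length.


Words: mbpcdbfa, mbpcbfl, mbpccihf
  Position 0: all 'm' => match
  Position 1: all 'b' => match
  Position 2: all 'p' => match
  Position 3: all 'c' => match
  Position 4: ('d', 'b', 'c') => mismatch, stop
LCP = "mbpc" (length 4)

4


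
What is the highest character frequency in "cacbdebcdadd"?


Input: cacbdebcdadd
Character counts:
  'a': 2
  'b': 2
  'c': 3
  'd': 4
  'e': 1
Maximum frequency: 4

4


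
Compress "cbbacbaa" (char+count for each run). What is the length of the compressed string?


Input: cbbacbaa
Runs:
  'c' x 1 => "c1"
  'b' x 2 => "b2"
  'a' x 1 => "a1"
  'c' x 1 => "c1"
  'b' x 1 => "b1"
  'a' x 2 => "a2"
Compressed: "c1b2a1c1b1a2"
Compressed length: 12

12


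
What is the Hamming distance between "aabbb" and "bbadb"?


Comparing "aabbb" and "bbadb" position by position:
  Position 0: 'a' vs 'b' => differ
  Position 1: 'a' vs 'b' => differ
  Position 2: 'b' vs 'a' => differ
  Position 3: 'b' vs 'd' => differ
  Position 4: 'b' vs 'b' => same
Total differences (Hamming distance): 4

4


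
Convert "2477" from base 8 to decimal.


Input: "2477" in base 8
Positional expansion:
  Digit '2' (value 2) x 8^3 = 1024
  Digit '4' (value 4) x 8^2 = 256
  Digit '7' (value 7) x 8^1 = 56
  Digit '7' (value 7) x 8^0 = 7
Sum = 1343

1343


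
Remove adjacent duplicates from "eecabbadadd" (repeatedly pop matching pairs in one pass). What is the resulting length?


Input: eecabbadadd
Stack-based adjacent duplicate removal:
  Read 'e': push. Stack: e
  Read 'e': matches stack top 'e' => pop. Stack: (empty)
  Read 'c': push. Stack: c
  Read 'a': push. Stack: ca
  Read 'b': push. Stack: cab
  Read 'b': matches stack top 'b' => pop. Stack: ca
  Read 'a': matches stack top 'a' => pop. Stack: c
  Read 'd': push. Stack: cd
  Read 'a': push. Stack: cda
  Read 'd': push. Stack: cdad
  Read 'd': matches stack top 'd' => pop. Stack: cda
Final stack: "cda" (length 3)

3


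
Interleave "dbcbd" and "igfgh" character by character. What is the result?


Interleaving "dbcbd" and "igfgh":
  Position 0: 'd' from first, 'i' from second => "di"
  Position 1: 'b' from first, 'g' from second => "bg"
  Position 2: 'c' from first, 'f' from second => "cf"
  Position 3: 'b' from first, 'g' from second => "bg"
  Position 4: 'd' from first, 'h' from second => "dh"
Result: dibgcfbgdh

dibgcfbgdh


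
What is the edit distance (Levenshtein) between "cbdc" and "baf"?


Computing edit distance: "cbdc" -> "baf"
DP table:
           b    a    f
      0    1    2    3
  c   1    1    2    3
  b   2    1    2    3
  d   3    2    2    3
  c   4    3    3    3
Edit distance = dp[4][3] = 3

3


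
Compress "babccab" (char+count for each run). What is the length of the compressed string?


Input: babccab
Runs:
  'b' x 1 => "b1"
  'a' x 1 => "a1"
  'b' x 1 => "b1"
  'c' x 2 => "c2"
  'a' x 1 => "a1"
  'b' x 1 => "b1"
Compressed: "b1a1b1c2a1b1"
Compressed length: 12

12


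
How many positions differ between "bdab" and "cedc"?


Comparing "bdab" and "cedc" position by position:
  Position 0: 'b' vs 'c' => DIFFER
  Position 1: 'd' vs 'e' => DIFFER
  Position 2: 'a' vs 'd' => DIFFER
  Position 3: 'b' vs 'c' => DIFFER
Positions that differ: 4

4


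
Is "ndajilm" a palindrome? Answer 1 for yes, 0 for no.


Input: ndajilm
Reversed: mlijadn
  Compare pos 0 ('n') with pos 6 ('m'): MISMATCH
  Compare pos 1 ('d') with pos 5 ('l'): MISMATCH
  Compare pos 2 ('a') with pos 4 ('i'): MISMATCH
Result: not a palindrome

0


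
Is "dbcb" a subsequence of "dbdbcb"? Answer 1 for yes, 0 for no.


Check if "dbcb" is a subsequence of "dbdbcb"
Greedy scan:
  Position 0 ('d'): matches sub[0] = 'd'
  Position 1 ('b'): matches sub[1] = 'b'
  Position 2 ('d'): no match needed
  Position 3 ('b'): no match needed
  Position 4 ('c'): matches sub[2] = 'c'
  Position 5 ('b'): matches sub[3] = 'b'
All 4 characters matched => is a subsequence

1


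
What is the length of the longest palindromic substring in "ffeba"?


Input: "ffeba"
Checking substrings for palindromes:
  [0:2] "ff" (len 2) => palindrome
Longest palindromic substring: "ff" with length 2

2


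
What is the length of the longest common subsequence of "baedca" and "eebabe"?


LCS of "baedca" and "eebabe"
DP table:
           e    e    b    a    b    e
      0    0    0    0    0    0    0
  b   0    0    0    1    1    1    1
  a   0    0    0    1    2    2    2
  e   0    1    1    1    2    2    3
  d   0    1    1    1    2    2    3
  c   0    1    1    1    2    2    3
  a   0    1    1    1    2    2    3
LCS length = dp[6][6] = 3

3


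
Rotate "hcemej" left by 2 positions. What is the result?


Input: "hcemej", rotate left by 2
First 2 characters: "hc"
Remaining characters: "emej"
Concatenate remaining + first: "emej" + "hc" = "emejhc"

emejhc


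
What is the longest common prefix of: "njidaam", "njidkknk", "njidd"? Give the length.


Words: njidaam, njidkknk, njidd
  Position 0: all 'n' => match
  Position 1: all 'j' => match
  Position 2: all 'i' => match
  Position 3: all 'd' => match
  Position 4: ('a', 'k', 'd') => mismatch, stop
LCP = "njid" (length 4)

4


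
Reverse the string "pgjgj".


Input: pgjgj
Reading characters right to left:
  Position 4: 'j'
  Position 3: 'g'
  Position 2: 'j'
  Position 1: 'g'
  Position 0: 'p'
Reversed: jgjgp

jgjgp


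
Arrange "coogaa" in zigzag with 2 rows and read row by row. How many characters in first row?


Zigzag "coogaa" into 2 rows:
Placing characters:
  'c' => row 0
  'o' => row 1
  'o' => row 0
  'g' => row 1
  'a' => row 0
  'a' => row 1
Rows:
  Row 0: "coa"
  Row 1: "oga"
First row length: 3

3


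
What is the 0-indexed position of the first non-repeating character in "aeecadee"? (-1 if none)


Input: aeecadee
Character frequencies:
  'a': 2
  'c': 1
  'd': 1
  'e': 4
Scanning left to right for freq == 1:
  Position 0 ('a'): freq=2, skip
  Position 1 ('e'): freq=4, skip
  Position 2 ('e'): freq=4, skip
  Position 3 ('c'): unique! => answer = 3

3


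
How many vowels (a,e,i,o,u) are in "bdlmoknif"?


Input: bdlmoknif
Checking each character:
  'b' at position 0: consonant
  'd' at position 1: consonant
  'l' at position 2: consonant
  'm' at position 3: consonant
  'o' at position 4: vowel (running total: 1)
  'k' at position 5: consonant
  'n' at position 6: consonant
  'i' at position 7: vowel (running total: 2)
  'f' at position 8: consonant
Total vowels: 2

2


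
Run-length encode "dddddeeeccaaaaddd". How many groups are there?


Input: dddddeeeccaaaaddd
Scanning for consecutive runs:
  Group 1: 'd' x 5 (positions 0-4)
  Group 2: 'e' x 3 (positions 5-7)
  Group 3: 'c' x 2 (positions 8-9)
  Group 4: 'a' x 4 (positions 10-13)
  Group 5: 'd' x 3 (positions 14-16)
Total groups: 5

5


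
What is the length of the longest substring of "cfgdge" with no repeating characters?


Input: "cfgdge"
Sliding window (track last position of each char):
  Position 0 ('c'): window [0,0] length 1 -- new best
  Position 1 ('f'): window [0,1] length 2 -- new best
  Position 2 ('g'): window [0,2] length 3 -- new best
  Position 3 ('d'): window [0,3] length 4 -- new best
  Position 4 ('g'): repeat (last at 2), move window start to 3
  Position 4 ('g'): window [3,4] length 2
  Position 5 ('e'): window [3,5] length 3
Longest substring with no repeats: "cfgd" with length 4

4


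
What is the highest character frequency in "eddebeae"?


Input: eddebeae
Character counts:
  'a': 1
  'b': 1
  'd': 2
  'e': 4
Maximum frequency: 4

4


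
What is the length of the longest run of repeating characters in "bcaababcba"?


Input: "bcaababcba"
Scanning for longest run:
  Position 1 ('c'): new char, reset run to 1
  Position 2 ('a'): new char, reset run to 1
  Position 3 ('a'): continues run of 'a', length=2
  Position 4 ('b'): new char, reset run to 1
  Position 5 ('a'): new char, reset run to 1
  Position 6 ('b'): new char, reset run to 1
  Position 7 ('c'): new char, reset run to 1
  Position 8 ('b'): new char, reset run to 1
  Position 9 ('a'): new char, reset run to 1
Longest run: 'a' with length 2

2


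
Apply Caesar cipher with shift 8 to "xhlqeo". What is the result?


Caesar cipher: shift "xhlqeo" by 8
  'x' (pos 23) + 8 = pos 5 = 'f'
  'h' (pos 7) + 8 = pos 15 = 'p'
  'l' (pos 11) + 8 = pos 19 = 't'
  'q' (pos 16) + 8 = pos 24 = 'y'
  'e' (pos 4) + 8 = pos 12 = 'm'
  'o' (pos 14) + 8 = pos 22 = 'w'
Result: fptymw

fptymw


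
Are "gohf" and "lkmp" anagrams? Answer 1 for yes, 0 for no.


Strings: "gohf", "lkmp"
Sorted first:  fgho
Sorted second: klmp
Differ at position 0: 'f' vs 'k' => not anagrams

0


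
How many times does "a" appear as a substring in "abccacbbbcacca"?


Searching for "a" in "abccacbbbcacca"
Scanning each position:
  Position 0: "a" => MATCH
  Position 1: "b" => no
  Position 2: "c" => no
  Position 3: "c" => no
  Position 4: "a" => MATCH
  Position 5: "c" => no
  Position 6: "b" => no
  Position 7: "b" => no
  Position 8: "b" => no
  Position 9: "c" => no
  Position 10: "a" => MATCH
  Position 11: "c" => no
  Position 12: "c" => no
  Position 13: "a" => MATCH
Total occurrences: 4

4


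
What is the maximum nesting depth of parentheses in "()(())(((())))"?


Input: "()(())(((())))"
Tracking depth:
  Position 0 '(': depth becomes 1
  Position 1 ')': depth becomes 0
  Position 2 '(': depth becomes 1
  Position 3 '(': depth becomes 2
  Position 4 ')': depth becomes 1
  Position 5 ')': depth becomes 0
  Position 6 '(': depth becomes 1
  Position 7 '(': depth becomes 2
  Position 8 '(': depth becomes 3
  Position 9 '(': depth becomes 4
  Position 10 ')': depth becomes 3
  Position 11 ')': depth becomes 2
  Position 12 ')': depth becomes 1
  Position 13 ')': depth becomes 0
Maximum depth reached: 4

4


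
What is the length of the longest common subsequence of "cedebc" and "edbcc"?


LCS of "cedebc" and "edbcc"
DP table:
           e    d    b    c    c
      0    0    0    0    0    0
  c   0    0    0    0    1    1
  e   0    1    1    1    1    1
  d   0    1    2    2    2    2
  e   0    1    2    2    2    2
  b   0    1    2    3    3    3
  c   0    1    2    3    4    4
LCS length = dp[6][5] = 4

4


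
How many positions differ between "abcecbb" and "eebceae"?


Comparing "abcecbb" and "eebceae" position by position:
  Position 0: 'a' vs 'e' => DIFFER
  Position 1: 'b' vs 'e' => DIFFER
  Position 2: 'c' vs 'b' => DIFFER
  Position 3: 'e' vs 'c' => DIFFER
  Position 4: 'c' vs 'e' => DIFFER
  Position 5: 'b' vs 'a' => DIFFER
  Position 6: 'b' vs 'e' => DIFFER
Positions that differ: 7

7


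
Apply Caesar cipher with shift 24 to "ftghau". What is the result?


Caesar cipher: shift "ftghau" by 24
  'f' (pos 5) + 24 = pos 3 = 'd'
  't' (pos 19) + 24 = pos 17 = 'r'
  'g' (pos 6) + 24 = pos 4 = 'e'
  'h' (pos 7) + 24 = pos 5 = 'f'
  'a' (pos 0) + 24 = pos 24 = 'y'
  'u' (pos 20) + 24 = pos 18 = 's'
Result: drefys

drefys


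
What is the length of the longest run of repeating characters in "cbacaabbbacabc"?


Input: "cbacaabbbacabc"
Scanning for longest run:
  Position 1 ('b'): new char, reset run to 1
  Position 2 ('a'): new char, reset run to 1
  Position 3 ('c'): new char, reset run to 1
  Position 4 ('a'): new char, reset run to 1
  Position 5 ('a'): continues run of 'a', length=2
  Position 6 ('b'): new char, reset run to 1
  Position 7 ('b'): continues run of 'b', length=2
  Position 8 ('b'): continues run of 'b', length=3
  Position 9 ('a'): new char, reset run to 1
  Position 10 ('c'): new char, reset run to 1
  Position 11 ('a'): new char, reset run to 1
  Position 12 ('b'): new char, reset run to 1
  Position 13 ('c'): new char, reset run to 1
Longest run: 'b' with length 3

3


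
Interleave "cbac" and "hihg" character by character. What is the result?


Interleaving "cbac" and "hihg":
  Position 0: 'c' from first, 'h' from second => "ch"
  Position 1: 'b' from first, 'i' from second => "bi"
  Position 2: 'a' from first, 'h' from second => "ah"
  Position 3: 'c' from first, 'g' from second => "cg"
Result: chbiahcg

chbiahcg


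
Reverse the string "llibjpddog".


Input: llibjpddog
Reading characters right to left:
  Position 9: 'g'
  Position 8: 'o'
  Position 7: 'd'
  Position 6: 'd'
  Position 5: 'p'
  Position 4: 'j'
  Position 3: 'b'
  Position 2: 'i'
  Position 1: 'l'
  Position 0: 'l'
Reversed: goddpjbill

goddpjbill


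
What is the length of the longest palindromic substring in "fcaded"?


Input: "fcaded"
Checking substrings for palindromes:
  [3:6] "ded" (len 3) => palindrome
Longest palindromic substring: "ded" with length 3

3


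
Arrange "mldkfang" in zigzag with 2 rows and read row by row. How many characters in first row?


Zigzag "mldkfang" into 2 rows:
Placing characters:
  'm' => row 0
  'l' => row 1
  'd' => row 0
  'k' => row 1
  'f' => row 0
  'a' => row 1
  'n' => row 0
  'g' => row 1
Rows:
  Row 0: "mdfn"
  Row 1: "lkag"
First row length: 4

4


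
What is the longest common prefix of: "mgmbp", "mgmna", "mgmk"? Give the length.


Words: mgmbp, mgmna, mgmk
  Position 0: all 'm' => match
  Position 1: all 'g' => match
  Position 2: all 'm' => match
  Position 3: ('b', 'n', 'k') => mismatch, stop
LCP = "mgm" (length 3)

3
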